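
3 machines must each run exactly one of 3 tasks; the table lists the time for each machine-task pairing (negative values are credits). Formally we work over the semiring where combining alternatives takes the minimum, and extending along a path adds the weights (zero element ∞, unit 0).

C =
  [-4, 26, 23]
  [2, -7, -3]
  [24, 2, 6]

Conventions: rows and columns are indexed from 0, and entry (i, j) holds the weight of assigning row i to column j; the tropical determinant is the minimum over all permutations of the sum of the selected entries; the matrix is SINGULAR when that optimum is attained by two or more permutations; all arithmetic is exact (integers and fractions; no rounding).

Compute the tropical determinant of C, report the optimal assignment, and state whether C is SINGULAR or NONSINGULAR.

σ = (0, 1, 2): (-4) + (-7) + 6 = -5
σ = (0, 2, 1): (-4) + (-3) + 2 = -5
σ = (1, 0, 2): 26 + 2 + 6 = 34
σ = (1, 2, 0): 26 + (-3) + 24 = 47
σ = (2, 0, 1): 23 + 2 + 2 = 27
σ = (2, 1, 0): 23 + (-7) + 24 = 40
Optimal value attained by: σ = (0, 1, 2).
Answer: det⊕(C) = -5; verdict: SINGULAR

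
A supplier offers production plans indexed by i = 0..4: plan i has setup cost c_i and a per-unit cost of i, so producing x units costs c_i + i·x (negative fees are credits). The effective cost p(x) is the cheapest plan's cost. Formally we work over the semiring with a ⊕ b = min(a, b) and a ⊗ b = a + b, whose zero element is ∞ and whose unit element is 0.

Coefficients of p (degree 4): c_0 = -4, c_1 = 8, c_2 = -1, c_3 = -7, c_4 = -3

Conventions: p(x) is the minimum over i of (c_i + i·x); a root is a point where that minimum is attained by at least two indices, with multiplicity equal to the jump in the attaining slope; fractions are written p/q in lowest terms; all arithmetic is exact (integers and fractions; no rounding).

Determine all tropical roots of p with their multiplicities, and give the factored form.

hull edge (i=0, c=-4) to (i=3, c=-7): slope -1, span 3
hull edge (i=3, c=-7) to (i=4, c=-3): slope 4, span 1
Factored form: p(x) = -3 ⊗ (x ⊕ (-4)) ⊗ (x ⊕ 1) ⊗ (x ⊕ 1) ⊗ (x ⊕ 1)
Answer: roots = -4 (mult 1), 1 (mult 3)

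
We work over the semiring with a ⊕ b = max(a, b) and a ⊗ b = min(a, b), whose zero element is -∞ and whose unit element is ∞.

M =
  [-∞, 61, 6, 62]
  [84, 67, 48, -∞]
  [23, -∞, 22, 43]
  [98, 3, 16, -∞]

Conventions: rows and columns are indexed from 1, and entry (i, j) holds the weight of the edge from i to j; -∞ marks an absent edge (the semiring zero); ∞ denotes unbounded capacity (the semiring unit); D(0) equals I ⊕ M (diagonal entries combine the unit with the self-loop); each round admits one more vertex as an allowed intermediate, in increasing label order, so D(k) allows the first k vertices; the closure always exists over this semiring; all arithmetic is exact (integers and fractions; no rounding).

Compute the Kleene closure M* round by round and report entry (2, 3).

D(0):
  [∞, 61, 6, 62]
  [84, ∞, 48, -∞]
  [23, -∞, ∞, 43]
  [98, 3, 16, ∞]
D(1):
  [∞, 61, 6, 62]
  [84, ∞, 48, 62]
  [23, 23, ∞, 43]
  [98, 61, 16, ∞]
D(2):
  [∞, 61, 48, 62]
  [84, ∞, 48, 62]
  [23, 23, ∞, 43]
  [98, 61, 48, ∞]
D(3):
  [∞, 61, 48, 62]
  [84, ∞, 48, 62]
  [23, 23, ∞, 43]
  [98, 61, 48, ∞]
D(4):
  [∞, 61, 48, 62]
  [84, ∞, 48, 62]
  [43, 43, ∞, 43]
  [98, 61, 48, ∞]
Answer: M*[2][3] = 48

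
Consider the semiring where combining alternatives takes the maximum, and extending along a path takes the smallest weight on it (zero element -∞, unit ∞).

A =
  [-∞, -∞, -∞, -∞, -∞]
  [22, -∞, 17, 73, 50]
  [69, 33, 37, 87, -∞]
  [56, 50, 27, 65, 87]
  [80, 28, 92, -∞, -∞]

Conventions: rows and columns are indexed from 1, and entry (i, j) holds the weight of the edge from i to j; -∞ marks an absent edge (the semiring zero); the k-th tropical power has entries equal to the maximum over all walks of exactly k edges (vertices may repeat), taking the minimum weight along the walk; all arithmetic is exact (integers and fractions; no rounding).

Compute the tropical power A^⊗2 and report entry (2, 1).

A^⊗2:
  [-∞, -∞, -∞, -∞, -∞]
  [56, 50, 50, 65, 73]
  [56, 50, 37, 65, 87]
  [80, 50, 87, 65, 65]
  [69, 33, 37, 87, 28]
Key observation: the optimum is the walk 2->4->1, with weight 73 min 56 = 56.
Optimal value attained by: walk 2->4->1.
Answer: (A^⊗2)[2][1] = 56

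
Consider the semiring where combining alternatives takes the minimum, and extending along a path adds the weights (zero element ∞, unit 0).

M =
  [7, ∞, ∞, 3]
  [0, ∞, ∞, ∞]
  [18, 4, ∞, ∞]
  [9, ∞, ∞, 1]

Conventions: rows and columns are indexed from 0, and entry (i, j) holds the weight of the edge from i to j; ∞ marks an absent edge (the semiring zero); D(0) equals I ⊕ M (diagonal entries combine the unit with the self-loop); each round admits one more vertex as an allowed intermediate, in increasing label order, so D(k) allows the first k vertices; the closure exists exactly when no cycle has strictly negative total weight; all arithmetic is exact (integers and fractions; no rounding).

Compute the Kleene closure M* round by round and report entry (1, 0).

D(0):
  [0, ∞, ∞, 3]
  [0, 0, ∞, ∞]
  [18, 4, 0, ∞]
  [9, ∞, ∞, 0]
D(1):
  [0, ∞, ∞, 3]
  [0, 0, ∞, 3]
  [18, 4, 0, 21]
  [9, ∞, ∞, 0]
D(2):
  [0, ∞, ∞, 3]
  [0, 0, ∞, 3]
  [4, 4, 0, 7]
  [9, ∞, ∞, 0]
D(3):
  [0, ∞, ∞, 3]
  [0, 0, ∞, 3]
  [4, 4, 0, 7]
  [9, ∞, ∞, 0]
D(4):
  [0, ∞, ∞, 3]
  [0, 0, ∞, 3]
  [4, 4, 0, 7]
  [9, ∞, ∞, 0]
Answer: M*[1][0] = 0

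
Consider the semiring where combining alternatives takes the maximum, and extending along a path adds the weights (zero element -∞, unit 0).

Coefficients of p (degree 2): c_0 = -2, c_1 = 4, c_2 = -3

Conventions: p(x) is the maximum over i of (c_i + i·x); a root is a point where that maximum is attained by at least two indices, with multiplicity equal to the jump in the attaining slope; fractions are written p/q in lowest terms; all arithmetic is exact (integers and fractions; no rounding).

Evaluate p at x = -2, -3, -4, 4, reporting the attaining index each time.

p(-2) = max(-2+0·(-2)=-2, 4+1·(-2)=2, -3+2·(-2)=-7) = 2 (attained by i=1)
p(-3) = max(-2+0·(-3)=-2, 4+1·(-3)=1, -3+2·(-3)=-9) = 1 (attained by i=1)
p(-4) = max(-2+0·(-4)=-2, 4+1·(-4)=0, -3+2·(-4)=-11) = 0 (attained by i=1)
p(4) = max(-2+0·4=-2, 4+1·4=8, -3+2·4=5) = 8 (attained by i=1)
Answer: p(-2) = 2; p(-3) = 1; p(-4) = 0; p(4) = 8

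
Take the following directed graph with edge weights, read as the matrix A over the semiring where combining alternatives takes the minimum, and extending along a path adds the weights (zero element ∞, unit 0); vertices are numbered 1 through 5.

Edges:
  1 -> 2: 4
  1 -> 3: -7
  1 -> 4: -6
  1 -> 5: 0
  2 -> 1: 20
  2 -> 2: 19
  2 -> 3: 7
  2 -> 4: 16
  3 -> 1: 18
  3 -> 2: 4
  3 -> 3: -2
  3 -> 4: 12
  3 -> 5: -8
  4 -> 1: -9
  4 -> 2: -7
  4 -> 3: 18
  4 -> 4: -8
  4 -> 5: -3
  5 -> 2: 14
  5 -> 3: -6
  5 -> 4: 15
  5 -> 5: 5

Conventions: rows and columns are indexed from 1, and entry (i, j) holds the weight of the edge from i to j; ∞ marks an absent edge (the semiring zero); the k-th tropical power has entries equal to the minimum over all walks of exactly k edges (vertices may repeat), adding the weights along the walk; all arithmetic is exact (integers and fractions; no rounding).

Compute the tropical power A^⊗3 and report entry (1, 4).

A^⊗2:
  [-15, -13, -9, -14, -15]
  [7, 9, 5, 8, -1]
  [3, 2, -14, 4, -10]
  [-17, -15, -16, -16, -11]
  [6, -2, -8, 6, -14]
A^⊗3:
  [-23, -21, -22, -22, -17]
  [-1, 1, -7, 0, -3]
  [-5, -10, -16, -4, -22]
  [-25, -23, -24, -24, -24]
  [-3, -4, -20, -2, -16]
Key observation: the optimum is the walk 1->4->4->4, with weight (-6) + (-8) + (-8) = -22.
Optimal value attained by: walk 1->4->4->4.
Answer: (A^⊗3)[1][4] = -22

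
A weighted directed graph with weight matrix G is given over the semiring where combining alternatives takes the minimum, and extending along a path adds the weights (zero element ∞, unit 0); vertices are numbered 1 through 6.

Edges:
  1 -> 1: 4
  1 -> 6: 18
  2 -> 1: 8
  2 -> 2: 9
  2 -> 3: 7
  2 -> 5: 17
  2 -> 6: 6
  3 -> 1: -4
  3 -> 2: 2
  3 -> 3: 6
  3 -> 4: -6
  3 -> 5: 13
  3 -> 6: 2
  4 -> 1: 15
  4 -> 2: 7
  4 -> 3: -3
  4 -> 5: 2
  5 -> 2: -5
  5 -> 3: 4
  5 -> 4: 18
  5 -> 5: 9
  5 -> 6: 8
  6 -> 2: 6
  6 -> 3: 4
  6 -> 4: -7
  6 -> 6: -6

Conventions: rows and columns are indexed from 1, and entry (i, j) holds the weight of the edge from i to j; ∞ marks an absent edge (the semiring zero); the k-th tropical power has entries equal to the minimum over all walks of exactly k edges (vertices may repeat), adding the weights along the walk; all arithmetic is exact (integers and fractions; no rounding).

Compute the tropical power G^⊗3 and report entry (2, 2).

G^⊗2:
  [8, 24, 22, 11, ∞, 12]
  [3, 9, 10, -1, 20, 0]
  [0, 1, -9, -5, -4, -4]
  [-7, -3, 3, -9, 10, -1]
  [0, 4, 2, -2, 12, 1]
  [0, 0, -10, -13, -5, -12]
G^⊗3:
  [12, 18, 8, 5, 13, 6]
  [6, 6, -4, -7, 1, -6]
  [-13, -9, -8, -15, -3, -10]
  [-3, -2, -12, -8, -7, -7]
  [-2, 4, -5, -6, 0, -5]
  [-14, -10, -16, -19, -11, -18]
Key observation: the optimum is the walk 2->6->4->2, with weight 6 + (-7) + 7 = 6.
Optimal value attained by: walk 2->6->4->2.
Answer: (G^⊗3)[2][2] = 6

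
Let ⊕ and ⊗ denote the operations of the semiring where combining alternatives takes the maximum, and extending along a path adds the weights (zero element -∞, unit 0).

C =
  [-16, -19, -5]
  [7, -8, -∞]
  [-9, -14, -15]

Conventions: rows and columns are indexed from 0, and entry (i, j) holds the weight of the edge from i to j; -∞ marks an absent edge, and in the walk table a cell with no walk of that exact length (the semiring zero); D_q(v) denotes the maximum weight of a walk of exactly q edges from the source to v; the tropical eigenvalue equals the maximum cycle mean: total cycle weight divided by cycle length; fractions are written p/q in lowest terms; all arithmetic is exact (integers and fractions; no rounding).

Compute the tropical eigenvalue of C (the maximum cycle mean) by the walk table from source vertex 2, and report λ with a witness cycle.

q=0: [-∞, -∞, 0]
q=1: [-9, -14, -15]
q=2: [-7, -22, -14]
q=3: [-15, -26, -12]
Optimal cycle mean attained by: cycle 0->2->1->0, total (-5) + (-14) + 7, length 3.
Answer: λ = -4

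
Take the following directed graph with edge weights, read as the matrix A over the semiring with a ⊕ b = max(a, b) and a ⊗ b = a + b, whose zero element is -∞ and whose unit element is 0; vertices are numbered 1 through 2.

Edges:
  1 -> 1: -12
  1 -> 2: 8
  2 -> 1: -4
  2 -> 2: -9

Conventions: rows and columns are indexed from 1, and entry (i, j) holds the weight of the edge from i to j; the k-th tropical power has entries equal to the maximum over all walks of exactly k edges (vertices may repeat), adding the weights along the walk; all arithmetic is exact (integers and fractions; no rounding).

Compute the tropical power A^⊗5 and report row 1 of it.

A^⊗2:
  [4, -1]
  [-13, 4]
A^⊗3:
  [-5, 12]
  [0, -5]
A^⊗4:
  [8, 3]
  [-9, 8]
A^⊗5:
  [-1, 16]
  [4, -1]
Answer: row 1 of A^⊗5 = [-1, 16]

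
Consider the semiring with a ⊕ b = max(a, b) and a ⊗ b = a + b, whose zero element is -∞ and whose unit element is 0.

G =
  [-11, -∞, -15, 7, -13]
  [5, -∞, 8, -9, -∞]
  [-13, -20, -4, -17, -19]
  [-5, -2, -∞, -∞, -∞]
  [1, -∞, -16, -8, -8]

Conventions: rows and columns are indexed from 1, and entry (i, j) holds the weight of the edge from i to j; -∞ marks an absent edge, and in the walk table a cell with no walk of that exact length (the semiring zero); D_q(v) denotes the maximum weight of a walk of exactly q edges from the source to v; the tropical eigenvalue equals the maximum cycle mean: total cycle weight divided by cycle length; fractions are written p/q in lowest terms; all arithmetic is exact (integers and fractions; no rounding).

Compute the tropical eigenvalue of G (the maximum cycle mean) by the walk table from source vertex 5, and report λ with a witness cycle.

q=0: [-∞, -∞, -∞, -∞, 0]
q=1: [1, -∞, -16, -8, -8]
q=2: [-7, -10, -14, 8, -12]
q=3: [3, 6, -2, 0, -20]
q=4: [11, -2, 14, 10, -10]
q=5: [5, 8, 10, 18, -2]
Optimal cycle mean attained by: cycle 1->4->2->1, total 7 + (-2) + 5, length 3.
Answer: λ = 10/3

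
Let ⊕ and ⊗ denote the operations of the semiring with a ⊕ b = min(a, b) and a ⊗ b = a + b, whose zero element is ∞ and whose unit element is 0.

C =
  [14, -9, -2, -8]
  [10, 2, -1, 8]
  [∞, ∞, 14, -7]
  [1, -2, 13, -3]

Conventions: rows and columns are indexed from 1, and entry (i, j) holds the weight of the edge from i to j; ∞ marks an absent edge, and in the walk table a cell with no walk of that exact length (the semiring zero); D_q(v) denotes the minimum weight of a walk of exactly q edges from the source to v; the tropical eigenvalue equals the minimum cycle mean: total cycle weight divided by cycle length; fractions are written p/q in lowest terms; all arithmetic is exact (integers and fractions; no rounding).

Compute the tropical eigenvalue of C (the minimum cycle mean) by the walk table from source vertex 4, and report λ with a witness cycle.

q=0: [∞, ∞, ∞, 0]
q=1: [1, -2, 13, -3]
q=2: [-2, -8, -3, -7]
q=3: [-6, -11, -9, -10]
q=4: [-9, -15, -12, -16]
Optimal cycle mean attained by: cycle 1->2->3->4->1, total (-9) + (-1) + (-7) + 1, length 4.
Answer: λ = -4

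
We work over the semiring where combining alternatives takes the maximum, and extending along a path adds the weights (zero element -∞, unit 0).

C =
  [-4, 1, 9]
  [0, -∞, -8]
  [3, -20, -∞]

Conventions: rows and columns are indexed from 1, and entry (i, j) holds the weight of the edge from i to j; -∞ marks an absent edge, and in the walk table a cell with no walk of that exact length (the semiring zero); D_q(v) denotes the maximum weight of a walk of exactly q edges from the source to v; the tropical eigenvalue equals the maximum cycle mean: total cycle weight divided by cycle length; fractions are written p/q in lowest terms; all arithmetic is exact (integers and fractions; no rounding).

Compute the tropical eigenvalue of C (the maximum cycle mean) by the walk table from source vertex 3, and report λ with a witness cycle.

q=0: [-∞, -∞, 0]
q=1: [3, -20, -∞]
q=2: [-1, 4, 12]
q=3: [15, 0, 8]
Optimal cycle mean attained by: cycle 1->3->1, total 9 + 3, length 2.
Answer: λ = 6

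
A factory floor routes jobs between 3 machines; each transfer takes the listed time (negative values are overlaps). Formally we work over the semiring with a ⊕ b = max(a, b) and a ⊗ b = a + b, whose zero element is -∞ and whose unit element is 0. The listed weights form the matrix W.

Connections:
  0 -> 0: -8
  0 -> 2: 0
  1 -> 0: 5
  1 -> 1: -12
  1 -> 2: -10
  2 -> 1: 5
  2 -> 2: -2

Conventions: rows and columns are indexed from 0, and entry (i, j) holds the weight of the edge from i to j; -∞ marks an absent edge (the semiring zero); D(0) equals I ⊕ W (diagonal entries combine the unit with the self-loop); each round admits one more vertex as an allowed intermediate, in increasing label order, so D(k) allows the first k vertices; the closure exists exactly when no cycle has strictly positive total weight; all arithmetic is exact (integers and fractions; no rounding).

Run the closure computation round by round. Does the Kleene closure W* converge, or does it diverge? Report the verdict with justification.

D(0):
  [0, -∞, 0]
  [5, 0, -10]
  [-∞, 5, 0]
D(1):
  [0, -∞, 0]
  [5, 0, 5]
  [-∞, 5, 0]
Detection: at round 2, diagonal entry (2, 2) turns strictly positive.
Key observation: the cycle 2->1->0->2 has total weight 5 + 5 + 0, which is strictly positive.
Answer: DIVERGES — positive cycle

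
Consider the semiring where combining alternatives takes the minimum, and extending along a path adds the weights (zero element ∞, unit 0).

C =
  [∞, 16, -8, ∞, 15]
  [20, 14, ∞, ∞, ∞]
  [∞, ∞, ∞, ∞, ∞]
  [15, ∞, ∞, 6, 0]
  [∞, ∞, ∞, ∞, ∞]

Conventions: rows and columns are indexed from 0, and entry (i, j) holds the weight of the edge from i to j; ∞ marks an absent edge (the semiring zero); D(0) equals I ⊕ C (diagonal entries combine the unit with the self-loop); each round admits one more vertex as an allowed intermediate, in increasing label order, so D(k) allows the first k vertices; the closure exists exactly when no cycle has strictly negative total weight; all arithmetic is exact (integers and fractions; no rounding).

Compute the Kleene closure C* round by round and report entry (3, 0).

D(0):
  [0, 16, -8, ∞, 15]
  [20, 0, ∞, ∞, ∞]
  [∞, ∞, 0, ∞, ∞]
  [15, ∞, ∞, 0, 0]
  [∞, ∞, ∞, ∞, 0]
D(1):
  [0, 16, -8, ∞, 15]
  [20, 0, 12, ∞, 35]
  [∞, ∞, 0, ∞, ∞]
  [15, 31, 7, 0, 0]
  [∞, ∞, ∞, ∞, 0]
D(2):
  [0, 16, -8, ∞, 15]
  [20, 0, 12, ∞, 35]
  [∞, ∞, 0, ∞, ∞]
  [15, 31, 7, 0, 0]
  [∞, ∞, ∞, ∞, 0]
D(3):
  [0, 16, -8, ∞, 15]
  [20, 0, 12, ∞, 35]
  [∞, ∞, 0, ∞, ∞]
  [15, 31, 7, 0, 0]
  [∞, ∞, ∞, ∞, 0]
D(4):
  [0, 16, -8, ∞, 15]
  [20, 0, 12, ∞, 35]
  [∞, ∞, 0, ∞, ∞]
  [15, 31, 7, 0, 0]
  [∞, ∞, ∞, ∞, 0]
D(5):
  [0, 16, -8, ∞, 15]
  [20, 0, 12, ∞, 35]
  [∞, ∞, 0, ∞, ∞]
  [15, 31, 7, 0, 0]
  [∞, ∞, ∞, ∞, 0]
Answer: C*[3][0] = 15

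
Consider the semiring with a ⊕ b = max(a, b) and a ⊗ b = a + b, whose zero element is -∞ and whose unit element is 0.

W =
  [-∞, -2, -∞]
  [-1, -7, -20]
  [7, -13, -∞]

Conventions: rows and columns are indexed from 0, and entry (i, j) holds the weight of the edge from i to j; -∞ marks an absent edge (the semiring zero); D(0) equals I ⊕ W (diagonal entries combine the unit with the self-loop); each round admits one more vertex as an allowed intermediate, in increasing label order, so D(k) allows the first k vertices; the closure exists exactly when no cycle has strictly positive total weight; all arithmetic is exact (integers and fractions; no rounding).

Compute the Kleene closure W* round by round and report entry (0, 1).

D(0):
  [0, -2, -∞]
  [-1, 0, -20]
  [7, -13, 0]
D(1):
  [0, -2, -∞]
  [-1, 0, -20]
  [7, 5, 0]
D(2):
  [0, -2, -22]
  [-1, 0, -20]
  [7, 5, 0]
D(3):
  [0, -2, -22]
  [-1, 0, -20]
  [7, 5, 0]
Answer: W*[0][1] = -2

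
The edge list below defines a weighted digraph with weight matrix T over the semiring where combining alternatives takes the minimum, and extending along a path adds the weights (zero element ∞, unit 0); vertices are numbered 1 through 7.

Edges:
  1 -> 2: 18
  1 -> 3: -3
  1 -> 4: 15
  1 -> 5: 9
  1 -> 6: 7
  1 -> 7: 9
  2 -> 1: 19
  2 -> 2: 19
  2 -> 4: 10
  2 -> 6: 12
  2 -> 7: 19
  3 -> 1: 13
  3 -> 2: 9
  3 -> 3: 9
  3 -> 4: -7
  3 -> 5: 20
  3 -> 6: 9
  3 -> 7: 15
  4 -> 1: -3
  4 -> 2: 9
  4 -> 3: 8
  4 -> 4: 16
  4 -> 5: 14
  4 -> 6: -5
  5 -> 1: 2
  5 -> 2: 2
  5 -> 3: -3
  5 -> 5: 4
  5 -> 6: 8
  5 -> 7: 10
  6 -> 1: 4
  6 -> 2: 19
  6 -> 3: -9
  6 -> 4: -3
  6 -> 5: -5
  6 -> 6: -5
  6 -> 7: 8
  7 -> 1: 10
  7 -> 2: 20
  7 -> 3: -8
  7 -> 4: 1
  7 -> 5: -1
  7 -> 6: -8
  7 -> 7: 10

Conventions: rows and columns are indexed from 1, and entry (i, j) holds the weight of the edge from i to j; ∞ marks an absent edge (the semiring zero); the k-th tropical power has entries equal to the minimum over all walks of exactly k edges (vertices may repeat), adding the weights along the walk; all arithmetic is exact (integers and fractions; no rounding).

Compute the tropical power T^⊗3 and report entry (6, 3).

T^⊗2:
  [10, 6, -2, -10, 2, 1, 12]
  [7, 19, 3, 9, 7, 5, 20]
  [-10, 2, 0, 2, 4, -12, 17]
  [-1, 14, -14, -8, -10, -10, 3]
  [6, 6, -1, -10, 3, 2, 11]
  [-6, -3, -14, -16, -10, -10, 3]
  [-4, 1, -17, -15, -13, -13, 0]
T^⊗3:
  [-13, -1, -8, -9, -4, -15, 9]
  [6, 9, -4, -4, 0, 0, 13]
  [-8, 6, -21, -15, -17, -17, -4]
  [-11, -8, -19, -21, -15, -15, -2]
  [-13, -1, -7, -8, -3, -15, 10]
  [-19, -8, -19, -21, -15, -21, -2]
  [-18, -11, -22, -24, -18, -20, -5]
Key observation: the optimum is the walk 6->6->6->3, with weight (-5) + (-5) + (-9) = -19.
Optimal value attained by: walk 6->6->6->3.
Answer: (T^⊗3)[6][3] = -19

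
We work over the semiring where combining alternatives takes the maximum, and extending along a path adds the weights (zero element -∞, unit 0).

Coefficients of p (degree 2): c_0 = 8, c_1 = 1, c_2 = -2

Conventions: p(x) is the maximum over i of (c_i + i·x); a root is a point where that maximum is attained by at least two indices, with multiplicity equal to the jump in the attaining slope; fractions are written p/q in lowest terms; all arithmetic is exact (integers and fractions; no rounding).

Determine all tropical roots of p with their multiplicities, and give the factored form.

hull edge (i=0, c=8) to (i=2, c=-2): slope -5, span 2
Factored form: p(x) = -2 ⊗ (x ⊕ 5) ⊗ (x ⊕ 5)
Answer: roots = 5 (mult 2)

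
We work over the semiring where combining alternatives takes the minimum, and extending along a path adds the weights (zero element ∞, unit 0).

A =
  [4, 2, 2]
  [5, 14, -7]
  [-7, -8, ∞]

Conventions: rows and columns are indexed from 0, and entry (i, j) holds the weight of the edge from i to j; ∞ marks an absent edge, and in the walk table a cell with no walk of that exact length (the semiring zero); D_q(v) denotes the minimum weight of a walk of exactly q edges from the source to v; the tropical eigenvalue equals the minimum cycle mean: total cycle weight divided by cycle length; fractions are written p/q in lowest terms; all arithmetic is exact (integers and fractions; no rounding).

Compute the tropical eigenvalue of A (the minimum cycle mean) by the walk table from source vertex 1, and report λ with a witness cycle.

q=0: [∞, 0, ∞]
q=1: [5, 14, -7]
q=2: [-14, -15, 7]
q=3: [-10, -12, -22]
Optimal cycle mean attained by: cycle 1->2->1, total (-7) + (-8), length 2.
Answer: λ = -15/2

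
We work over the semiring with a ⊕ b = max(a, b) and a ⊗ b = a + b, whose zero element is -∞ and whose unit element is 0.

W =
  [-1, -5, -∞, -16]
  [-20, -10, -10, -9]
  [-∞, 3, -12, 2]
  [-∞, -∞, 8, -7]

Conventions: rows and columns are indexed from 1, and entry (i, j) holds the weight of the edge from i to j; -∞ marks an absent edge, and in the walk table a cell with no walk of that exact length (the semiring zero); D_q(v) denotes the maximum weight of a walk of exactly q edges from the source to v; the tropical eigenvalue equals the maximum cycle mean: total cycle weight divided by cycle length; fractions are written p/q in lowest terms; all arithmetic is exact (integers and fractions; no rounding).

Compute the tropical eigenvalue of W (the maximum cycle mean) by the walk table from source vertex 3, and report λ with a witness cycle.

q=0: [-∞, -∞, 0, -∞]
q=1: [-∞, 3, -12, 2]
q=2: [-17, -7, 10, -5]
q=3: [-18, 13, 3, 12]
q=4: [-7, 6, 20, 5]
Optimal cycle mean attained by: cycle 3->4->3, total 2 + 8, length 2.
Answer: λ = 5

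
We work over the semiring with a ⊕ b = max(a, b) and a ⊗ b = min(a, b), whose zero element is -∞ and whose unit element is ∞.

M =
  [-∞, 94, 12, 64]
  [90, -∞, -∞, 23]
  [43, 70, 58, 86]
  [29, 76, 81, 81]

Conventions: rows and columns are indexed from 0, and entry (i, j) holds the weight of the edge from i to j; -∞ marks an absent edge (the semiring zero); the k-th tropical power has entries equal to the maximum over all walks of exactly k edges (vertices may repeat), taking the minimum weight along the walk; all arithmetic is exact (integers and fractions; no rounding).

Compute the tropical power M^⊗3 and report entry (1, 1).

M^⊗2:
  [90, 64, 64, 64]
  [23, 90, 23, 64]
  [70, 76, 81, 81]
  [76, 76, 81, 81]
M^⊗3:
  [64, 90, 64, 64]
  [90, 64, 64, 64]
  [76, 76, 81, 81]
  [76, 76, 81, 81]
Key observation: the optimum is the walk 1->0->3->1, with weight 90 min 64 min 76 = 64.
Optimal value attained by: walk 1->0->3->1.
Answer: (M^⊗3)[1][1] = 64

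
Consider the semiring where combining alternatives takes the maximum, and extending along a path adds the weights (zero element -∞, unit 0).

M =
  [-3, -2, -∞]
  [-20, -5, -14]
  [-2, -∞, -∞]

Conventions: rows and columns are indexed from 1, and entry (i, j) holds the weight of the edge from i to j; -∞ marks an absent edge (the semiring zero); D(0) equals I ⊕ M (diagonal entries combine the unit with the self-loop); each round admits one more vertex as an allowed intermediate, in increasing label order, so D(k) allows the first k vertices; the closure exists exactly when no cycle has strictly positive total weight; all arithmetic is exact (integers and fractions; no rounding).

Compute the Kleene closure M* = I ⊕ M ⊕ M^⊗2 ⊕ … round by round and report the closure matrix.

D(0):
  [0, -2, -∞]
  [-20, 0, -14]
  [-2, -∞, 0]
D(1):
  [0, -2, -∞]
  [-20, 0, -14]
  [-2, -4, 0]
D(2):
  [0, -2, -16]
  [-20, 0, -14]
  [-2, -4, 0]
D(3):
  [0, -2, -16]
  [-16, 0, -14]
  [-2, -4, 0]
Answer: M* = [[0, -2, -16], [-16, 0, -14], [-2, -4, 0]]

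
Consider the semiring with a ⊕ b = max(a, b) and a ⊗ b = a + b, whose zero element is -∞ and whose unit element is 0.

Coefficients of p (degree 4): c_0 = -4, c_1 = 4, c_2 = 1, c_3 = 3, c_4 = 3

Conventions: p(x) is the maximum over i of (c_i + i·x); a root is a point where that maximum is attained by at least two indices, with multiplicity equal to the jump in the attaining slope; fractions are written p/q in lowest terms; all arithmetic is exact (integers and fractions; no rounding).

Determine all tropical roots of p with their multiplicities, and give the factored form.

hull edge (i=0, c=-4) to (i=1, c=4): slope 8, span 1
hull edge (i=1, c=4) to (i=4, c=3): slope -1/3, span 3
Factored form: p(x) = 3 ⊗ (x ⊕ (-8)) ⊗ (x ⊕ 1/3) ⊗ (x ⊕ 1/3) ⊗ (x ⊕ 1/3)
Answer: roots = -8 (mult 1), 1/3 (mult 3)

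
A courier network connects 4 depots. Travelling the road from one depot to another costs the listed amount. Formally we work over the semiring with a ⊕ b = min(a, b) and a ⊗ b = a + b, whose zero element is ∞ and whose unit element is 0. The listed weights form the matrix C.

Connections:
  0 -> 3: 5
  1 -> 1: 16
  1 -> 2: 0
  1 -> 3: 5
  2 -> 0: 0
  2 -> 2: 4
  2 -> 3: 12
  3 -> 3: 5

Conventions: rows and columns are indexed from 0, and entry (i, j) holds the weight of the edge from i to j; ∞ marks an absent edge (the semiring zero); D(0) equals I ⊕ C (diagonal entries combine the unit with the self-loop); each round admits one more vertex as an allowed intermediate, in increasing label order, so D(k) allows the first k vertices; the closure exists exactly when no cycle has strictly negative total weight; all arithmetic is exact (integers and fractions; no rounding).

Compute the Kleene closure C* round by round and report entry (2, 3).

D(0):
  [0, ∞, ∞, 5]
  [∞, 0, 0, 5]
  [0, ∞, 0, 12]
  [∞, ∞, ∞, 0]
D(1):
  [0, ∞, ∞, 5]
  [∞, 0, 0, 5]
  [0, ∞, 0, 5]
  [∞, ∞, ∞, 0]
D(2):
  [0, ∞, ∞, 5]
  [∞, 0, 0, 5]
  [0, ∞, 0, 5]
  [∞, ∞, ∞, 0]
D(3):
  [0, ∞, ∞, 5]
  [0, 0, 0, 5]
  [0, ∞, 0, 5]
  [∞, ∞, ∞, 0]
D(4):
  [0, ∞, ∞, 5]
  [0, 0, 0, 5]
  [0, ∞, 0, 5]
  [∞, ∞, ∞, 0]
Answer: C*[2][3] = 5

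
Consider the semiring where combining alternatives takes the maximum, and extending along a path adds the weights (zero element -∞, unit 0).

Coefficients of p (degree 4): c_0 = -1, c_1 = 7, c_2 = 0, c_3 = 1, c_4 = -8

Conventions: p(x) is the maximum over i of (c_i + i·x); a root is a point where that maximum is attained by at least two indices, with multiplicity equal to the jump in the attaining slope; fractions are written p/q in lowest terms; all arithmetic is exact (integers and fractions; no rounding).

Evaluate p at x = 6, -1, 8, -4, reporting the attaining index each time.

p(6) = max(-1+0·6=-1, 7+1·6=13, 0+2·6=12, 1+3·6=19, -8+4·6=16) = 19 (attained by i=3)
p(-1) = max(-1+0·(-1)=-1, 7+1·(-1)=6, 0+2·(-1)=-2, 1+3·(-1)=-2, -8+4·(-1)=-12) = 6 (attained by i=1)
p(8) = max(-1+0·8=-1, 7+1·8=15, 0+2·8=16, 1+3·8=25, -8+4·8=24) = 25 (attained by i=3)
p(-4) = max(-1+0·(-4)=-1, 7+1·(-4)=3, 0+2·(-4)=-8, 1+3·(-4)=-11, -8+4·(-4)=-24) = 3 (attained by i=1)
Answer: p(6) = 19; p(-1) = 6; p(8) = 25; p(-4) = 3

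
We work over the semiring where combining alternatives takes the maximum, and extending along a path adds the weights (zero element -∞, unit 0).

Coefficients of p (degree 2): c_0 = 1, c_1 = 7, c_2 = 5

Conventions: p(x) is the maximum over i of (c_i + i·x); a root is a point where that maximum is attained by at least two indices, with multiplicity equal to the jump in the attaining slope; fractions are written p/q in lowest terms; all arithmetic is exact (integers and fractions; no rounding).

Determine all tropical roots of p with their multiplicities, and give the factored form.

hull edge (i=0, c=1) to (i=1, c=7): slope 6, span 1
hull edge (i=1, c=7) to (i=2, c=5): slope -2, span 1
Factored form: p(x) = 5 ⊗ (x ⊕ (-6)) ⊗ (x ⊕ 2)
Answer: roots = -6 (mult 1), 2 (mult 1)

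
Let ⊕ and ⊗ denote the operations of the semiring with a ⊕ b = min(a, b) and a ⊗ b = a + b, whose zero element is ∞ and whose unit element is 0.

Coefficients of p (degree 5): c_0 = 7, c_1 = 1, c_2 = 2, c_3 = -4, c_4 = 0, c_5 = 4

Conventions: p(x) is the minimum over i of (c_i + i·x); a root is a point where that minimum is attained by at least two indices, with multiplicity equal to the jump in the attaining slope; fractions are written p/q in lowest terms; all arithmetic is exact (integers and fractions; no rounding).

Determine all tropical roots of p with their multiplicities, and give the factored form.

hull edge (i=0, c=7) to (i=1, c=1): slope -6, span 1
hull edge (i=1, c=1) to (i=3, c=-4): slope -5/2, span 2
hull edge (i=3, c=-4) to (i=5, c=4): slope 4, span 2
Factored form: p(x) = 4 ⊗ (x ⊕ (-4)) ⊗ (x ⊕ (-4)) ⊗ (x ⊕ 5/2) ⊗ (x ⊕ 5/2) ⊗ (x ⊕ 6)
Answer: roots = -4 (mult 2), 5/2 (mult 2), 6 (mult 1)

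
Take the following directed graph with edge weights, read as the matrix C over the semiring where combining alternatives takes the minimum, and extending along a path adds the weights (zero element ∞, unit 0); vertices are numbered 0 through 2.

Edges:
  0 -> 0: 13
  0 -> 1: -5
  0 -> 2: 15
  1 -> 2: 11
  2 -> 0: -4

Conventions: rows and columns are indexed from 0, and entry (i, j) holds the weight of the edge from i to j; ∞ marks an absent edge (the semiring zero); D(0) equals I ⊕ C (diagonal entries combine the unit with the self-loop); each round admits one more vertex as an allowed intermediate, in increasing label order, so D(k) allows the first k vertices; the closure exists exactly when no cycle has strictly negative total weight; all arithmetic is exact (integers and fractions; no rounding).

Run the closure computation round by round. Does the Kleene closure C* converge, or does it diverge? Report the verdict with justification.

D(0):
  [0, -5, 15]
  [∞, 0, 11]
  [-4, ∞, 0]
D(1):
  [0, -5, 15]
  [∞, 0, 11]
  [-4, -9, 0]
D(2):
  [0, -5, 6]
  [∞, 0, 11]
  [-4, -9, 0]
D(3):
  [0, -5, 6]
  [7, 0, 11]
  [-4, -9, 0]
Key observation: every diagonal entry stays at the unit through all rounds, so no improving cycle exists.
Answer: CONVERGES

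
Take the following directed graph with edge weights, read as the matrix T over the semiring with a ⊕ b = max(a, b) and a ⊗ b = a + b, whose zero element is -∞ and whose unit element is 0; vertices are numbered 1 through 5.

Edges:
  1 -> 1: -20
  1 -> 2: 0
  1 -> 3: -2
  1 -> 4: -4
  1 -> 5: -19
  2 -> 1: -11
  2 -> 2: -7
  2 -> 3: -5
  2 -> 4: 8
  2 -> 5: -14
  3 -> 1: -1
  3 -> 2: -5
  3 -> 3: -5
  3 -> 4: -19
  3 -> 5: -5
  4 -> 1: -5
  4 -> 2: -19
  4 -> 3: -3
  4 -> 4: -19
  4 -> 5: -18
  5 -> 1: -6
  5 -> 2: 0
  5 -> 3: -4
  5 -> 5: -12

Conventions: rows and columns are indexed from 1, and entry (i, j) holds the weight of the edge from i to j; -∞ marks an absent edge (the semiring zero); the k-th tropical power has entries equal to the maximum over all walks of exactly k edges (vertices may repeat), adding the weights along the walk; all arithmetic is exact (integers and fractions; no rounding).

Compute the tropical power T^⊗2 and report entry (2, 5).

T^⊗2:
  [-3, -7, -5, 8, -7]
  [3, -10, 5, 1, -10]
  [-6, -1, -3, 3, -10]
  [-4, -5, -7, -9, -8]
  [-5, -6, -5, 8, -9]
Key observation: the optimum is the walk 2->3->5, with weight (-5) + (-5) = -10.
Optimal value attained by: walk 2->3->5.
Answer: (T^⊗2)[2][5] = -10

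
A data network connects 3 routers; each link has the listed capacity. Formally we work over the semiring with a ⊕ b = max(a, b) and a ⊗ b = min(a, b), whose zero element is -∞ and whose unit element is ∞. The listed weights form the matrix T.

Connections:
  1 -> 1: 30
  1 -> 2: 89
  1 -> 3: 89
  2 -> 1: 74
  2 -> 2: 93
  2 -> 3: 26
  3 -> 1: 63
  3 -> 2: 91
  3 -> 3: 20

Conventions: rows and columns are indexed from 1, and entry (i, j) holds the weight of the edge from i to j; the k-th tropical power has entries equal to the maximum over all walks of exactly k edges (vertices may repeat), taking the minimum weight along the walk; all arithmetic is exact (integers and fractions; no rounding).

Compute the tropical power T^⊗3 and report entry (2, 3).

T^⊗2:
  [74, 89, 30]
  [74, 93, 74]
  [74, 91, 63]
T^⊗3:
  [74, 89, 74]
  [74, 93, 74]
  [74, 91, 74]
Key observation: the optimum is the walk 2->2->1->3, with weight 93 min 74 min 89 = 74.
Optimal value attained by: walk 2->2->1->3.
Answer: (T^⊗3)[2][3] = 74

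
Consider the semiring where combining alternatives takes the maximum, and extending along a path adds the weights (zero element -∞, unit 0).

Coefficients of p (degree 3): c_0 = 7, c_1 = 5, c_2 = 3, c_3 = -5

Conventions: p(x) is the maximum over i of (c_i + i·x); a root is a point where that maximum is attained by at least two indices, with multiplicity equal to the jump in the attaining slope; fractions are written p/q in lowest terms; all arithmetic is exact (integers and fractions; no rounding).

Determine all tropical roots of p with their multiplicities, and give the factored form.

hull edge (i=0, c=7) to (i=2, c=3): slope -2, span 2
hull edge (i=2, c=3) to (i=3, c=-5): slope -8, span 1
Factored form: p(x) = -5 ⊗ (x ⊕ 2) ⊗ (x ⊕ 2) ⊗ (x ⊕ 8)
Answer: roots = 2 (mult 2), 8 (mult 1)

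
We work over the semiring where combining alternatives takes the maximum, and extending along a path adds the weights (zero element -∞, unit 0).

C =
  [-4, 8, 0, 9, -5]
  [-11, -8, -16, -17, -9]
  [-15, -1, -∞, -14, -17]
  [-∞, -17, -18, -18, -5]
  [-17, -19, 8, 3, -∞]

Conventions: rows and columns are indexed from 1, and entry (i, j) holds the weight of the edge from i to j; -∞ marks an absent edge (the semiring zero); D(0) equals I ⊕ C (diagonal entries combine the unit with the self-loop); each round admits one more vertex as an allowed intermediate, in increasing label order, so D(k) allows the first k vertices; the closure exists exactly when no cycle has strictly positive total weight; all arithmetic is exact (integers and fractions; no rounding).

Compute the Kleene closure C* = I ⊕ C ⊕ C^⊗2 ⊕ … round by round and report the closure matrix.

D(0):
  [0, 8, 0, 9, -5]
  [-11, 0, -16, -17, -9]
  [-15, -1, 0, -14, -17]
  [-∞, -17, -18, 0, -5]
  [-17, -19, 8, 3, 0]
D(1):
  [0, 8, 0, 9, -5]
  [-11, 0, -11, -2, -9]
  [-15, -1, 0, -6, -17]
  [-∞, -17, -18, 0, -5]
  [-17, -9, 8, 3, 0]
D(2):
  [0, 8, 0, 9, -1]
  [-11, 0, -11, -2, -9]
  [-12, -1, 0, -3, -10]
  [-28, -17, -18, 0, -5]
  [-17, -9, 8, 3, 0]
D(3):
  [0, 8, 0, 9, -1]
  [-11, 0, -11, -2, -9]
  [-12, -1, 0, -3, -10]
  [-28, -17, -18, 0, -5]
  [-4, 7, 8, 5, 0]
D(4):
  [0, 8, 0, 9, 4]
  [-11, 0, -11, -2, -7]
  [-12, -1, 0, -3, -8]
  [-28, -17, -18, 0, -5]
  [-4, 7, 8, 5, 0]
D(5):
  [0, 11, 12, 9, 4]
  [-11, 0, 1, -2, -7]
  [-12, -1, 0, -3, -8]
  [-9, 2, 3, 0, -5]
  [-4, 7, 8, 5, 0]
Answer: C* = [[0, 11, 12, 9, 4], [-11, 0, 1, -2, -7], [-12, -1, 0, -3, -8], [-9, 2, 3, 0, -5], [-4, 7, 8, 5, 0]]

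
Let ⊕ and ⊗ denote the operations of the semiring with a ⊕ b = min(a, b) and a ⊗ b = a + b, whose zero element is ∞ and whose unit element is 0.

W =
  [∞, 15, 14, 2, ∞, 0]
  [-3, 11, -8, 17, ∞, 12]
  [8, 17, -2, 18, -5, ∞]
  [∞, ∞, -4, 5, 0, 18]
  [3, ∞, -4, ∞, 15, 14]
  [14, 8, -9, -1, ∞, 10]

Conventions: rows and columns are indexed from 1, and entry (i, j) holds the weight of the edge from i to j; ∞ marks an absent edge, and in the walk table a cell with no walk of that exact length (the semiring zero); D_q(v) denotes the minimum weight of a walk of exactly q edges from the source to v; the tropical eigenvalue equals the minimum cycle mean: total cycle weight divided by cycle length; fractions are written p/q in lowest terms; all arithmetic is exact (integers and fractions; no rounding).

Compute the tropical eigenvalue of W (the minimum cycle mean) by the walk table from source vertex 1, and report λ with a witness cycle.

q=0: [0, ∞, ∞, ∞, ∞, ∞]
q=1: [∞, 15, 14, 2, ∞, 0]
q=2: [12, 8, -9, -1, 2, 10]
q=3: [-1, 8, -11, 4, -14, 12]
q=4: [-11, 6, -18, 1, -16, -1]
q=5: [-13, -1, -20, -9, -23, -11]
q=6: [-20, -3, -27, -12, -25, -13]
Optimal cycle mean attained by: cycle 3->5->3, total (-5) + (-4), length 2.
Answer: λ = -9/2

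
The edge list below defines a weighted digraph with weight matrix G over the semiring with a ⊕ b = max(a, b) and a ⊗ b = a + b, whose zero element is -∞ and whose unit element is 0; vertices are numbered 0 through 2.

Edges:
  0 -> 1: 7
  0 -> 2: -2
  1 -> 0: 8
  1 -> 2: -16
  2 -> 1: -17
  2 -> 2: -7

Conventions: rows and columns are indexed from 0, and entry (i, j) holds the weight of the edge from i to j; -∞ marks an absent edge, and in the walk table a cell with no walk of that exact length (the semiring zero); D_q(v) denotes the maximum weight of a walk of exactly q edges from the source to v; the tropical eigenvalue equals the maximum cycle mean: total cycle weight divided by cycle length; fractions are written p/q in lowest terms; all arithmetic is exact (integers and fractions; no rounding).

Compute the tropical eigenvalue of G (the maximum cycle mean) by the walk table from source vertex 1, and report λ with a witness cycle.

q=0: [-∞, 0, -∞]
q=1: [8, -∞, -16]
q=2: [-∞, 15, 6]
q=3: [23, -11, -1]
Optimal cycle mean attained by: cycle 0->1->0, total 7 + 8, length 2.
Answer: λ = 15/2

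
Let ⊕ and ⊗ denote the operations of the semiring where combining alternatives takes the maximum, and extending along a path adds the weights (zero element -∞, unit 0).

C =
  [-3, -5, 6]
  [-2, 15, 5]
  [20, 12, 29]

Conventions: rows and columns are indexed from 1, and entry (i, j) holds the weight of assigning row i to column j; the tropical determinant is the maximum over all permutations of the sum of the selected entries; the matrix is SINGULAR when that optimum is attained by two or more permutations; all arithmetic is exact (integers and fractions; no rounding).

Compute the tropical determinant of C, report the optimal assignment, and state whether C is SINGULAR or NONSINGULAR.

σ = (1, 2, 3): (-3) + 15 + 29 = 41
σ = (1, 3, 2): (-3) + 5 + 12 = 14
σ = (2, 1, 3): (-5) + (-2) + 29 = 22
σ = (2, 3, 1): (-5) + 5 + 20 = 20
σ = (3, 1, 2): 6 + (-2) + 12 = 16
σ = (3, 2, 1): 6 + 15 + 20 = 41
Optimal value attained by: σ = (1, 2, 3).
Answer: det⊕(C) = 41; verdict: SINGULAR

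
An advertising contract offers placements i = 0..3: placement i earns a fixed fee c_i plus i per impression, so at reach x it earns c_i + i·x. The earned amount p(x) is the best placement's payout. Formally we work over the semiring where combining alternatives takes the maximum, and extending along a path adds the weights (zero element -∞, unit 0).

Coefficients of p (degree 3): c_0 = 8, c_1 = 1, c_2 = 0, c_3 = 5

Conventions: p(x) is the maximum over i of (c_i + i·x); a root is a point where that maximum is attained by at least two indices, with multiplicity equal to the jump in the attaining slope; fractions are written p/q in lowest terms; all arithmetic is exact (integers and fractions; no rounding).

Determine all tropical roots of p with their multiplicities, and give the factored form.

hull edge (i=0, c=8) to (i=3, c=5): slope -1, span 3
Factored form: p(x) = 5 ⊗ (x ⊕ 1) ⊗ (x ⊕ 1) ⊗ (x ⊕ 1)
Answer: roots = 1 (mult 3)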